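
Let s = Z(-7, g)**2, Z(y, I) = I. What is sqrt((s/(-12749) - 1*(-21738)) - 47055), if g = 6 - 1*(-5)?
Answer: I*sqrt(34007857826)/1159 ≈ 159.11*I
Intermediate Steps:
g = 11 (g = 6 + 5 = 11)
s = 121 (s = 11**2 = 121)
sqrt((s/(-12749) - 1*(-21738)) - 47055) = sqrt((121/(-12749) - 1*(-21738)) - 47055) = sqrt((121*(-1/12749) + 21738) - 47055) = sqrt((-11/1159 + 21738) - 47055) = sqrt(25194331/1159 - 47055) = sqrt(-29342414/1159) = I*sqrt(34007857826)/1159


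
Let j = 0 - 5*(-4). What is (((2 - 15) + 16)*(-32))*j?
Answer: -1920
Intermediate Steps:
j = 20 (j = 0 + 20 = 20)
(((2 - 15) + 16)*(-32))*j = (((2 - 15) + 16)*(-32))*20 = ((-13 + 16)*(-32))*20 = (3*(-32))*20 = -96*20 = -1920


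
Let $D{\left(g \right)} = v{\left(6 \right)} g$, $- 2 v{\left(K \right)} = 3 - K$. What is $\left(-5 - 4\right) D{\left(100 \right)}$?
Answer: $-1350$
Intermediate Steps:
$v{\left(K \right)} = - \frac{3}{2} + \frac{K}{2}$ ($v{\left(K \right)} = - \frac{3 - K}{2} = - \frac{3}{2} + \frac{K}{2}$)
$D{\left(g \right)} = \frac{3 g}{2}$ ($D{\left(g \right)} = \left(- \frac{3}{2} + \frac{1}{2} \cdot 6\right) g = \left(- \frac{3}{2} + 3\right) g = \frac{3 g}{2}$)
$\left(-5 - 4\right) D{\left(100 \right)} = \left(-5 - 4\right) \frac{3}{2} \cdot 100 = \left(-5 - 4\right) 150 = \left(-9\right) 150 = -1350$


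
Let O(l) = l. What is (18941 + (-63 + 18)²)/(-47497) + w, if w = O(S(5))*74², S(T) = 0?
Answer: -20966/47497 ≈ -0.44142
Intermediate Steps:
w = 0 (w = 0*74² = 0*5476 = 0)
(18941 + (-63 + 18)²)/(-47497) + w = (18941 + (-63 + 18)²)/(-47497) + 0 = (18941 + (-45)²)*(-1/47497) + 0 = (18941 + 2025)*(-1/47497) + 0 = 20966*(-1/47497) + 0 = -20966/47497 + 0 = -20966/47497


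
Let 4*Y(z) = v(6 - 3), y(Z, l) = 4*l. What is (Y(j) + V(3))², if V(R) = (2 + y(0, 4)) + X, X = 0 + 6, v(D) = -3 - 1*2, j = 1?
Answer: 8281/16 ≈ 517.56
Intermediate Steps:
v(D) = -5 (v(D) = -3 - 2 = -5)
X = 6
Y(z) = -5/4 (Y(z) = (¼)*(-5) = -5/4)
V(R) = 24 (V(R) = (2 + 4*4) + 6 = (2 + 16) + 6 = 18 + 6 = 24)
(Y(j) + V(3))² = (-5/4 + 24)² = (91/4)² = 8281/16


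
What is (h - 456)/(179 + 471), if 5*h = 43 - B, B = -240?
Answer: -1997/3250 ≈ -0.61446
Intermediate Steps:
h = 283/5 (h = (43 - 1*(-240))/5 = (43 + 240)/5 = (⅕)*283 = 283/5 ≈ 56.600)
(h - 456)/(179 + 471) = (283/5 - 456)/(179 + 471) = -1997/5/650 = -1997/5*1/650 = -1997/3250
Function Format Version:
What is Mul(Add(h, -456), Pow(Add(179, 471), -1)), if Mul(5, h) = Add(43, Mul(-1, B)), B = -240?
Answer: Rational(-1997, 3250) ≈ -0.61446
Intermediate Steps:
h = Rational(283, 5) (h = Mul(Rational(1, 5), Add(43, Mul(-1, -240))) = Mul(Rational(1, 5), Add(43, 240)) = Mul(Rational(1, 5), 283) = Rational(283, 5) ≈ 56.600)
Mul(Add(h, -456), Pow(Add(179, 471), -1)) = Mul(Add(Rational(283, 5), -456), Pow(Add(179, 471), -1)) = Mul(Rational(-1997, 5), Pow(650, -1)) = Mul(Rational(-1997, 5), Rational(1, 650)) = Rational(-1997, 3250)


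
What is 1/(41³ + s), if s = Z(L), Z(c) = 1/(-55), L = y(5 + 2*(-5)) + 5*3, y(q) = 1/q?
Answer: 55/3790654 ≈ 1.4509e-5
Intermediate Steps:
L = 74/5 (L = 1/(5 + 2*(-5)) + 5*3 = 1/(5 - 10) + 15 = 1/(-5) + 15 = -⅕ + 15 = 74/5 ≈ 14.800)
Z(c) = -1/55
s = -1/55 ≈ -0.018182
1/(41³ + s) = 1/(41³ - 1/55) = 1/(68921 - 1/55) = 1/(3790654/55) = 55/3790654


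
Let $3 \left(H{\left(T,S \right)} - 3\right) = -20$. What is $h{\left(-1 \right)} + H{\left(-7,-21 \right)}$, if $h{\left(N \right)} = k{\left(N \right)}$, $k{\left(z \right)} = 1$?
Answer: $- \frac{8}{3} \approx -2.6667$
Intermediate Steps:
$H{\left(T,S \right)} = - \frac{11}{3}$ ($H{\left(T,S \right)} = 3 + \frac{1}{3} \left(-20\right) = 3 - \frac{20}{3} = - \frac{11}{3}$)
$h{\left(N \right)} = 1$
$h{\left(-1 \right)} + H{\left(-7,-21 \right)} = 1 - \frac{11}{3} = - \frac{8}{3}$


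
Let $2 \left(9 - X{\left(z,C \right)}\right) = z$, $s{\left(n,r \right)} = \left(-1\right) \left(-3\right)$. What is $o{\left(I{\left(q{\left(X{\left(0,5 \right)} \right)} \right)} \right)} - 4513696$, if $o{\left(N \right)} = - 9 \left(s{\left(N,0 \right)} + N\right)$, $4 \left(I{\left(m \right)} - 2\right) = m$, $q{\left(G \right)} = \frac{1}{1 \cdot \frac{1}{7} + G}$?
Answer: $- \frac{1155517759}{256} \approx -4.5137 \cdot 10^{6}$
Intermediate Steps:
$s{\left(n,r \right)} = 3$
$X{\left(z,C \right)} = 9 - \frac{z}{2}$
$q{\left(G \right)} = \frac{1}{\frac{1}{7} + G}$ ($q{\left(G \right)} = \frac{1}{1 \cdot \frac{1}{7} + G} = \frac{1}{\frac{1}{7} + G}$)
$I{\left(m \right)} = 2 + \frac{m}{4}$
$o{\left(N \right)} = -27 - 9 N$ ($o{\left(N \right)} = - 9 \left(3 + N\right) = -27 - 9 N$)
$o{\left(I{\left(q{\left(X{\left(0,5 \right)} \right)} \right)} \right)} - 4513696 = \left(-27 - 9 \left(2 + \frac{7 \frac{1}{1 + 7 \left(9 - 0\right)}}{4}\right)\right) - 4513696 = \left(-27 - 9 \left(2 + \frac{7 \frac{1}{1 + 7 \left(9 + 0\right)}}{4}\right)\right) - 4513696 = \left(-27 - 9 \left(2 + \frac{7 \frac{1}{1 + 7 \cdot 9}}{4}\right)\right) - 4513696 = \left(-27 - 9 \left(2 + \frac{7 \frac{1}{1 + 63}}{4}\right)\right) - 4513696 = \left(-27 - 9 \left(2 + \frac{7 \cdot \frac{1}{64}}{4}\right)\right) - 4513696 = \left(-27 - 9 \left(2 + \frac{1}{4} \cdot \frac{7}{64}\right)\right) - 4513696 = \left(-27 - 9 \left(2 + \frac{7}{256}\right)\right) - 4513696 = \left(-27 - \frac{4671}{256}\right) - 4513696 = - \frac{11583}{256} - 4513696 = - \frac{1155517759}{256}$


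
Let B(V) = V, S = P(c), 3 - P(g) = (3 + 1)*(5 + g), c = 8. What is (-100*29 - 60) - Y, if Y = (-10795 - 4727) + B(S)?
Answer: 12611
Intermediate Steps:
P(g) = -17 - 4*g (P(g) = 3 - (3 + 1)*(5 + g) = 3 - 4*(5 + g) = 3 - (20 + 4*g) = 3 + (-20 - 4*g) = -17 - 4*g)
S = -49 (S = -17 - 4*8 = -17 - 32 = -49)
Y = -15571 (Y = (-10795 - 4727) - 49 = -15522 - 49 = -15571)
(-100*29 - 60) - Y = (-100*29 - 60) - 1*(-15571) = (-2900 - 60) + 15571 = -2960 + 15571 = 12611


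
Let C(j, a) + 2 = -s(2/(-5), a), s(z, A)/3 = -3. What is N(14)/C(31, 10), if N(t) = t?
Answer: 2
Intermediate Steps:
s(z, A) = -9 (s(z, A) = 3*(-3) = -9)
C(j, a) = 7 (C(j, a) = -2 - 1*(-9) = -2 + 9 = 7)
N(14)/C(31, 10) = 14/7 = 14*(⅐) = 2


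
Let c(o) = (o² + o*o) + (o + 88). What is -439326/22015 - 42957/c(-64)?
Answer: -4555200771/180875240 ≈ -25.184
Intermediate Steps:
c(o) = 88 + o + 2*o² (c(o) = (o² + o²) + (88 + o) = 2*o² + (88 + o) = 88 + o + 2*o²)
-439326/22015 - 42957/c(-64) = -439326/22015 - 42957/(88 - 64 + 2*(-64)²) = -439326*1/22015 - 42957/(88 - 64 + 2*4096) = -439326/22015 - 42957/(88 - 64 + 8192) = -439326/22015 - 42957/8216 = -4555200771/180875240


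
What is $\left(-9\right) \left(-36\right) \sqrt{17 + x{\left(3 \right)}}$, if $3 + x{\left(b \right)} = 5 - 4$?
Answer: $324 \sqrt{15} \approx 1254.8$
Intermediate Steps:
$x{\left(b \right)} = -2$ ($x{\left(b \right)} = -3 + \left(5 - 4\right) = -3 + 1 = -2$)
$\left(-9\right) \left(-36\right) \sqrt{17 + x{\left(3 \right)}} = \left(-9\right) \left(-36\right) \sqrt{17 - 2} = 324 \sqrt{15}$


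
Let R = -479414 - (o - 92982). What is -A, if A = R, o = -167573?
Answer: 218859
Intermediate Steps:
R = -218859 (R = -479414 - (-167573 - 92982) = -479414 - 1*(-260555) = -479414 + 260555 = -218859)
A = -218859
-A = -1*(-218859) = 218859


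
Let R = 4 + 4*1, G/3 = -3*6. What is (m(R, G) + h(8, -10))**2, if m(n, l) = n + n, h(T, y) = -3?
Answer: 169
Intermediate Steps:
G = -54 (G = 3*(-3*6) = 3*(-18) = -54)
R = 8 (R = 4 + 4 = 8)
m(n, l) = 2*n
(m(R, G) + h(8, -10))**2 = (2*8 - 3)**2 = (16 - 3)**2 = 13**2 = 169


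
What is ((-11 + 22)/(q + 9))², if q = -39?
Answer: 121/900 ≈ 0.13444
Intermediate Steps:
((-11 + 22)/(q + 9))² = ((-11 + 22)/(-39 + 9))² = (11/(-30))² = (11*(-1/30))² = (-11/30)² = 121/900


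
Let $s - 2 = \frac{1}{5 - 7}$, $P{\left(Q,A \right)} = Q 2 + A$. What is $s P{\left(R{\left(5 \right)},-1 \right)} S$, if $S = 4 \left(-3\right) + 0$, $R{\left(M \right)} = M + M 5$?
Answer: $-1062$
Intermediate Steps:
$R{\left(M \right)} = 6 M$ ($R{\left(M \right)} = M + 5 M = 6 M$)
$P{\left(Q,A \right)} = A + 2 Q$ ($P{\left(Q,A \right)} = 2 Q + A = A + 2 Q$)
$S = -12$ ($S = -12 + 0 = -12$)
$s = \frac{3}{2}$ ($s = 2 + \frac{1}{5 - 7} = 2 + \frac{1}{-2} = 2 - \frac{1}{2} = \frac{3}{2} \approx 1.5$)
$s P{\left(R{\left(5 \right)},-1 \right)} S = \frac{3 \left(-1 + 2 \cdot 6 \cdot 5\right)}{2} \left(-12\right) = \frac{3 \left(-1 + 2 \cdot 30\right)}{2} \left(-12\right) = \frac{3 \left(-1 + 60\right)}{2} \left(-12\right) = \frac{3}{2} \cdot 59 \left(-12\right) = \frac{177}{2} \left(-12\right) = -1062$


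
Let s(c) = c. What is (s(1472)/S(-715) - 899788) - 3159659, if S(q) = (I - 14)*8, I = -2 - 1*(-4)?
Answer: -12178387/3 ≈ -4.0595e+6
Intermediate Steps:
I = 2 (I = -2 + 4 = 2)
S(q) = -96 (S(q) = (2 - 14)*8 = -12*8 = -96)
(s(1472)/S(-715) - 899788) - 3159659 = (1472/(-96) - 899788) - 3159659 = (1472*(-1/96) - 899788) - 3159659 = (-46/3 - 899788) - 3159659 = -2699410/3 - 3159659 = -12178387/3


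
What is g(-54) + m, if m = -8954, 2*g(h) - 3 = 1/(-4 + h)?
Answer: -1038491/116 ≈ -8952.5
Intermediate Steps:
g(h) = 3/2 + 1/(2*(-4 + h))
g(-54) + m = (-11 + 3*(-54))/(2*(-4 - 54)) - 8954 = (½)*(-11 - 162)/(-58) - 8954 = (½)*(-1/58)*(-173) - 8954 = 173/116 - 8954 = -1038491/116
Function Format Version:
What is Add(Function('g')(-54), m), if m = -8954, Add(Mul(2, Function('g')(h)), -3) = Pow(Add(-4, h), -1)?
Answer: Rational(-1038491, 116) ≈ -8952.5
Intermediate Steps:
Function('g')(h) = Add(Rational(3, 2), Mul(Rational(1, 2), Pow(Add(-4, h), -1)))
Add(Function('g')(-54), m) = Add(Mul(Rational(1, 2), Pow(Add(-4, -54), -1), Add(-11, Mul(3, -54))), -8954) = Add(Mul(Rational(1, 2), Pow(-58, -1), Add(-11, -162)), -8954) = Add(Mul(Rational(1, 2), Rational(-1, 58), -173), -8954) = Add(Rational(173, 116), -8954) = Rational(-1038491, 116)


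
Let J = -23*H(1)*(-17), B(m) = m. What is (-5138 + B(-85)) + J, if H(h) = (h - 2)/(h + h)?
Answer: -10837/2 ≈ -5418.5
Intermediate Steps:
H(h) = (-2 + h)/(2*h) (H(h) = (-2 + h)/((2*h)) = (-2 + h)*(1/(2*h)) = (-2 + h)/(2*h))
J = -391/2 (J = -23*(-2 + 1)/(2*1)*(-17) = -23*(-1)/2*(-17) = -23*(-½)*(-17) = (23/2)*(-17) = -391/2 ≈ -195.50)
(-5138 + B(-85)) + J = (-5138 - 85) - 391/2 = -5223 - 391/2 = -10837/2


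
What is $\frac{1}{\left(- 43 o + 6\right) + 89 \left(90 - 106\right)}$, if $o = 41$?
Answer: $- \frac{1}{3181} \approx -0.00031437$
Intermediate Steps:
$\frac{1}{\left(- 43 o + 6\right) + 89 \left(90 - 106\right)} = \frac{1}{\left(\left(-43\right) 41 + 6\right) + 89 \left(90 - 106\right)} = \frac{1}{\left(-1763 + 6\right) + 89 \left(-16\right)} = \frac{1}{-1757 - 1424} = \frac{1}{-3181} = - \frac{1}{3181}$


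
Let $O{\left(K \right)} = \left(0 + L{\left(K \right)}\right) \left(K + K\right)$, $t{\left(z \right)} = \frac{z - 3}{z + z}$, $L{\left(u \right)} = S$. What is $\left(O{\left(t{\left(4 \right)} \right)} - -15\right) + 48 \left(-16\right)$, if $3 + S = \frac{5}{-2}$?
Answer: $- \frac{6035}{8} \approx -754.38$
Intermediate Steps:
$S = - \frac{11}{2}$ ($S = -3 + \frac{5}{-2} = -3 + 5 \left(- \frac{1}{2}\right) = -3 - \frac{5}{2} = - \frac{11}{2} \approx -5.5$)
$L{\left(u \right)} = - \frac{11}{2}$
$t{\left(z \right)} = \frac{-3 + z}{2 z}$
$O{\left(K \right)} = - 11 K$ ($O{\left(K \right)} = \left(0 - \frac{11}{2}\right) \left(K + K\right) = - \frac{11 \cdot 2 K}{2} = - 11 K$)
$\left(O{\left(t{\left(4 \right)} \right)} - -15\right) + 48 \left(-16\right) = \left(- 11 \frac{-3 + 4}{2 \cdot 4} - -15\right) + 48 \left(-16\right) = \left(- 11 \cdot \frac{1}{2} \cdot \frac{1}{4} \cdot 1 + 15\right) - 768 = \left(\left(-11\right) \frac{1}{8} + 15\right) - 768 = \left(- \frac{11}{8} + 15\right) - 768 = \frac{109}{8} - 768 = - \frac{6035}{8}$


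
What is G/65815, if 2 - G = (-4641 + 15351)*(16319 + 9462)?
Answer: -276114508/65815 ≈ -4195.3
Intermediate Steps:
G = -276114508 (G = 2 - (-4641 + 15351)*(16319 + 9462) = 2 - 10710*25781 = 2 - 1*276114510 = 2 - 276114510 = -276114508)
G/65815 = -276114508/65815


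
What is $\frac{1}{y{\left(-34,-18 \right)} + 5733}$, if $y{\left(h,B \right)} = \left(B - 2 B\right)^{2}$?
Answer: $\frac{1}{6057} \approx 0.0001651$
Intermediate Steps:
$y{\left(h,B \right)} = B^{2}$ ($y{\left(h,B \right)} = \left(- B\right)^{2} = B^{2}$)
$\frac{1}{y{\left(-34,-18 \right)} + 5733} = \frac{1}{\left(-18\right)^{2} + 5733} = \frac{1}{324 + 5733} = \frac{1}{6057}$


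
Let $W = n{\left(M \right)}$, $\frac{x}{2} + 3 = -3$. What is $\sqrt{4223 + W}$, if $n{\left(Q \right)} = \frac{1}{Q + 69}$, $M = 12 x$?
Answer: $\frac{2 \sqrt{237543}}{15} \approx 64.984$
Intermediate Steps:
$x = -12$ ($x = -6 + 2 \left(-3\right) = -6 - 6 = -12$)
$M = -144$ ($M = 12 \left(-12\right) = -144$)
$n{\left(Q \right)} = \frac{1}{69 + Q}$
$W = - \frac{1}{75}$ ($W = \frac{1}{69 - 144} = \frac{1}{-75} = - \frac{1}{75} \approx -0.013333$)
$\sqrt{4223 + W} = \sqrt{4223 - \frac{1}{75}} = \sqrt{\frac{316724}{75}} = \frac{2 \sqrt{237543}}{15}$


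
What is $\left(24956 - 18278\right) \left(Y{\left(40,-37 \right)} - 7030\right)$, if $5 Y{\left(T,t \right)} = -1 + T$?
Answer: $- \frac{234471258}{5} \approx -4.6894 \cdot 10^{7}$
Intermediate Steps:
$Y{\left(T,t \right)} = - \frac{1}{5} + \frac{T}{5}$ ($Y{\left(T,t \right)} = \frac{-1 + T}{5} = - \frac{1}{5} + \frac{T}{5}$)
$\left(24956 - 18278\right) \left(Y{\left(40,-37 \right)} - 7030\right) = \left(24956 - 18278\right) \left(\left(- \frac{1}{5} + \frac{1}{5} \cdot 40\right) - 7030\right) = 6678 \left(\left(- \frac{1}{5} + 8\right) - 7030\right) = 6678 \left(\frac{39}{5} - 7030\right) = 6678 \left(- \frac{35111}{5}\right) = - \frac{234471258}{5}$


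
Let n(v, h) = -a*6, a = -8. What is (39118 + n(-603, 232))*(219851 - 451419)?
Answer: -9069592288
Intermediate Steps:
n(v, h) = 48 (n(v, h) = -1*(-8)*6 = 8*6 = 48)
(39118 + n(-603, 232))*(219851 - 451419) = (39118 + 48)*(219851 - 451419) = 39166*(-231568) = -9069592288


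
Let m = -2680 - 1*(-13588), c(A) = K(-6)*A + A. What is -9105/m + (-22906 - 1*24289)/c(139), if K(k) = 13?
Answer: -88753565/3537828 ≈ -25.087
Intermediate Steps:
c(A) = 14*A (c(A) = 13*A + A = 14*A)
m = 10908 (m = -2680 + 13588 = 10908)
-9105/m + (-22906 - 1*24289)/c(139) = -9105/10908 + (-22906 - 1*24289)/((14*139)) = -9105*1/10908 + (-22906 - 24289)/1946 = -3035/3636 - 47195*1/1946 = -3035/3636 - 47195/1946 = -88753565/3537828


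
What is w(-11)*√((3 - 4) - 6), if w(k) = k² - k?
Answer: 132*I*√7 ≈ 349.24*I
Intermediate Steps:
w(-11)*√((3 - 4) - 6) = (-11*(-1 - 11))*√((3 - 4) - 6) = (-11*(-12))*√(-1 - 6) = 132*√(-7) = 132*(I*√7) = 132*I*√7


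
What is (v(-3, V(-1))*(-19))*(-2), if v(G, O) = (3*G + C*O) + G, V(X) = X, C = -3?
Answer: -342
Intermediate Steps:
v(G, O) = -3*O + 4*G (v(G, O) = (3*G - 3*O) + G = (-3*O + 3*G) + G = -3*O + 4*G)
(v(-3, V(-1))*(-19))*(-2) = ((-3*(-1) + 4*(-3))*(-19))*(-2) = ((3 - 12)*(-19))*(-2) = -9*(-19)*(-2) = 171*(-2) = -342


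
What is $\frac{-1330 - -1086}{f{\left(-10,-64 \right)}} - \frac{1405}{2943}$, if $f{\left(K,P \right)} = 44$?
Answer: $- \frac{194978}{32373} \approx -6.0229$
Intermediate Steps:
$\frac{-1330 - -1086}{f{\left(-10,-64 \right)}} - \frac{1405}{2943} = \frac{-1330 - -1086}{44} - \frac{1405}{2943} = \left(-1330 + 1086\right) \frac{1}{44} - \frac{1405}{2943} = \left(-244\right) \frac{1}{44} - \frac{1405}{2943} = - \frac{61}{11} - \frac{1405}{2943} = - \frac{194978}{32373}$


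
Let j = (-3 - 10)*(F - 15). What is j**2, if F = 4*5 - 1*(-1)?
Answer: 6084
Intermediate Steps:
F = 21 (F = 20 + 1 = 21)
j = -78 (j = (-3 - 10)*(21 - 15) = -13*6 = -78)
j**2 = (-78)**2 = 6084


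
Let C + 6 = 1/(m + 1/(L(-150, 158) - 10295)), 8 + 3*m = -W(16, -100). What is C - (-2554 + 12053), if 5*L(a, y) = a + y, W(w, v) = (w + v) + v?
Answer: -86097817984/9058177 ≈ -9505.0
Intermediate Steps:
W(w, v) = w + 2*v (W(w, v) = (v + w) + v = w + 2*v)
L(a, y) = a/5 + y/5 (L(a, y) = (a + y)/5 = a/5 + y/5)
m = 176/3 (m = -8/3 + (-(16 + 2*(-100)))/3 = -8/3 + (-(16 - 200))/3 = -8/3 + (-1*(-184))/3 = -8/3 + (1/3)*184 = -8/3 + 184/3 = 176/3 ≈ 58.667)
C = -54194661/9058177 (C = -6 + 1/(176/3 + 1/(((1/5)*(-150) + (1/5)*158) - 10295)) = -6 + 1/(176/3 + 1/((-30 + 158/5) - 10295)) = -6 + 1/(176/3 + 1/(8/5 - 10295)) = -6 + 1/(176/3 + 1/(-51467/5)) = -6 + 1/(176/3 - 5/51467) = -6 + 1/(9058177/154401) = -6 + 154401/9058177 = -54194661/9058177 ≈ -5.9830)
C - (-2554 + 12053) = -54194661/9058177 - (-2554 + 12053) = -54194661/9058177 - 1*9499 = -54194661/9058177 - 9499 = -86097817984/9058177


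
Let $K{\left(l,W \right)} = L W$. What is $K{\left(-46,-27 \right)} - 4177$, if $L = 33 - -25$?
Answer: $-5743$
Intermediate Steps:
$L = 58$ ($L = 33 + 25 = 58$)
$K{\left(l,W \right)} = 58 W$
$K{\left(-46,-27 \right)} - 4177 = 58 \left(-27\right) - 4177 = -1566 - 4177 = -5743$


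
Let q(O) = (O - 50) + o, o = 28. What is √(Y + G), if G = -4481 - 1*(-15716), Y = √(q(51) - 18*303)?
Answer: √(11235 + 5*I*√217) ≈ 106.0 + 0.3474*I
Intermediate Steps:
q(O) = -22 + O (q(O) = (O - 50) + 28 = (-50 + O) + 28 = -22 + O)
Y = 5*I*√217 (Y = √((-22 + 51) - 18*303) = √(29 - 5454) = √(-5425) = 5*I*√217 ≈ 73.655*I)
G = 11235 (G = -4481 + 15716 = 11235)
√(Y + G) = √(5*I*√217 + 11235) = √(11235 + 5*I*√217)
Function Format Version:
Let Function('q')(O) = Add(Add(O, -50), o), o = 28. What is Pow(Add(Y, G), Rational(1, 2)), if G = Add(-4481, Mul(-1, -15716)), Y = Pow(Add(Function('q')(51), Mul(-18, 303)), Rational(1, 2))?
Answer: Pow(Add(11235, Mul(5, I, Pow(217, Rational(1, 2)))), Rational(1, 2)) ≈ Add(106.00, Mul(0.3474, I))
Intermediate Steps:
Function('q')(O) = Add(-22, O) (Function('q')(O) = Add(Add(O, -50), 28) = Add(Add(-50, O), 28) = Add(-22, O))
Y = Mul(5, I, Pow(217, Rational(1, 2))) (Y = Pow(Add(Add(-22, 51), Mul(-18, 303)), Rational(1, 2)) = Pow(Add(29, -5454), Rational(1, 2)) = Pow(-5425, Rational(1, 2)) = Mul(5, I, Pow(217, Rational(1, 2))) ≈ Mul(73.655, I))
G = 11235 (G = Add(-4481, 15716) = 11235)
Pow(Add(Y, G), Rational(1, 2)) = Pow(Add(Mul(5, I, Pow(217, Rational(1, 2))), 11235), Rational(1, 2)) = Pow(Add(11235, Mul(5, I, Pow(217, Rational(1, 2)))), Rational(1, 2))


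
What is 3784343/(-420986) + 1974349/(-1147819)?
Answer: -5174914086031/483215729534 ≈ -10.709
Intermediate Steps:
3784343/(-420986) + 1974349/(-1147819) = 3784343*(-1/420986) + 1974349*(-1/1147819) = -3784343/420986 - 1974349/1147819 = -5174914086031/483215729534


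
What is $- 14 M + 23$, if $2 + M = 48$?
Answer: $-621$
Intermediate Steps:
$M = 46$ ($M = -2 + 48 = 46$)
$- 14 M + 23 = \left(-14\right) 46 + 23 = -644 + 23 = -621$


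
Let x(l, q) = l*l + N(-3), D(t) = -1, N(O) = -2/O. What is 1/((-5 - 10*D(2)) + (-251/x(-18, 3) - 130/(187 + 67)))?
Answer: 123698/459549 ≈ 0.26917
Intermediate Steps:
x(l, q) = ⅔ + l² (x(l, q) = l*l - 2/(-3) = l² - 2*(-⅓) = l² + ⅔ = ⅔ + l²)
1/((-5 - 10*D(2)) + (-251/x(-18, 3) - 130/(187 + 67))) = 1/((-5 - 10*(-1)) + (-251/(⅔ + (-18)²) - 130/(187 + 67))) = 1/((-5 + 10) + (-251/(⅔ + 324) - 130/254)) = 1/(5 + (-251/974/3 - 130*1/254)) = 1/(5 + (-251*3/974 - 65/127)) = 1/(5 + (-753/974 - 65/127)) = 1/(5 - 158941/123698) = 1/(459549/123698) = 123698/459549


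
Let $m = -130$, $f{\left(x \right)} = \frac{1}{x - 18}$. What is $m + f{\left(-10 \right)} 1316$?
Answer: $-177$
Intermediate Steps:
$f{\left(x \right)} = \frac{1}{-18 + x}$
$m + f{\left(-10 \right)} 1316 = -130 + \frac{1}{-18 - 10} \cdot 1316 = -130 + \frac{1}{-28} \cdot 1316 = -130 - 47 = -177$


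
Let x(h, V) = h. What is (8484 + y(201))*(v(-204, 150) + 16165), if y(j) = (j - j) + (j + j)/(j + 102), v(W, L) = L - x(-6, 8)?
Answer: 13987390778/101 ≈ 1.3849e+8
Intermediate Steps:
v(W, L) = 6 + L (v(W, L) = L - 1*(-6) = L + 6 = 6 + L)
y(j) = 2*j/(102 + j) (y(j) = 0 + (2*j)/(102 + j) = 0 + 2*j/(102 + j) = 2*j/(102 + j))
(8484 + y(201))*(v(-204, 150) + 16165) = (8484 + 2*201/(102 + 201))*((6 + 150) + 16165) = (8484 + 2*201/303)*(156 + 16165) = (8484 + 2*201*(1/303))*16321 = (8484 + 134/101)*16321 = (857018/101)*16321 = 13987390778/101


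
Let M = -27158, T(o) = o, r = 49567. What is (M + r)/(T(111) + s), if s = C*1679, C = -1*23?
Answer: -22409/38506 ≈ -0.58196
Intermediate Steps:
C = -23
s = -38617 (s = -23*1679 = -38617)
(M + r)/(T(111) + s) = (-27158 + 49567)/(111 - 38617) = 22409/(-38506) = 22409*(-1/38506) = -22409/38506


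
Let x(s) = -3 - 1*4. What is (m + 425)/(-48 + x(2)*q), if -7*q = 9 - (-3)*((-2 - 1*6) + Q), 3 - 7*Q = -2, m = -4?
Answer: -2947/426 ≈ -6.9178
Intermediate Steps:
Q = 5/7 (Q = 3/7 - ⅐*(-2) = 3/7 + 2/7 = 5/7 ≈ 0.71429)
x(s) = -7 (x(s) = -3 - 4 = -7)
q = 90/49 (q = -(9 - (-3)*((-2 - 1*6) + 5/7))/7 = -(9 - (-3)*((-2 - 6) + 5/7))/7 = -(9 - (-3)*(-8 + 5/7))/7 = -(9 - (-3)*(-51)/7)/7 = -(9 - 1*153/7)/7 = -(9 - 153/7)/7 = -⅐*(-90/7) = 90/49 ≈ 1.8367)
(m + 425)/(-48 + x(2)*q) = (-4 + 425)/(-48 - 7*90/49) = 421/(-48 - 90/7) = 421/(-426/7) = 421*(-7/426) = -2947/426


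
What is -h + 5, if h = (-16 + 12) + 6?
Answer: 3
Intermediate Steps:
h = 2 (h = -4 + 6 = 2)
-h + 5 = -1*2 + 5 = -2 + 5 = 3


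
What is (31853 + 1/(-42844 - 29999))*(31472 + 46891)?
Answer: 60607722465438/24281 ≈ 2.4961e+9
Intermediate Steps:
(31853 + 1/(-42844 - 29999))*(31472 + 46891) = (31853 + 1/(-72843))*78363 = (31853 - 1/72843)*78363 = (2320268078/72843)*78363 = 60607722465438/24281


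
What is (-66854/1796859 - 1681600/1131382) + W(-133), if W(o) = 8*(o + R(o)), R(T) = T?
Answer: -2164590318356146/1016466964569 ≈ -2129.5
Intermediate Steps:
W(o) = 16*o (W(o) = 8*(o + o) = 8*(2*o) = 16*o)
(-66854/1796859 - 1681600/1131382) + W(-133) = (-66854/1796859 - 1681600/1131382) + 16*(-133) = (-66854*1/1796859 - 1681600*1/1131382) - 2128 = (-66854/1796859 - 840800/565691) - 2128 = -1548617753314/1016466964569 - 2128 = -2164590318356146/1016466964569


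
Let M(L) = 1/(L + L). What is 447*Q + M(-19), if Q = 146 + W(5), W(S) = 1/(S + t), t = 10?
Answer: 12405437/190 ≈ 65292.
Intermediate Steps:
W(S) = 1/(10 + S) (W(S) = 1/(S + 10) = 1/(10 + S))
Q = 2191/15 (Q = 146 + 1/(10 + 5) = 146 + 1/15 = 2191/15 ≈ 146.07)
M(L) = 1/(2*L)
447*Q + M(-19) = 447*(2191/15) + (½)/(-19) = 326459/5 + (½)*(-1/19) = 326459/5 - 1/38 = 12405437/190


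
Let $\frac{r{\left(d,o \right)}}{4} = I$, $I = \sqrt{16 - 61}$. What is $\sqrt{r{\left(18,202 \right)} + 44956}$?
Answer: $2 \sqrt{11239 + 3 i \sqrt{5}} \approx 212.03 + 0.063277 i$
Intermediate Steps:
$I = 3 i \sqrt{5}$ ($I = \sqrt{-45} = 3 i \sqrt{5} \approx 6.7082 i$)
$r{\left(d,o \right)} = 12 i \sqrt{5}$ ($r{\left(d,o \right)} = 4 \cdot 3 i \sqrt{5} = 12 i \sqrt{5}$)
$\sqrt{r{\left(18,202 \right)} + 44956} = \sqrt{12 i \sqrt{5} + 44956} = \sqrt{44956 + 12 i \sqrt{5}}$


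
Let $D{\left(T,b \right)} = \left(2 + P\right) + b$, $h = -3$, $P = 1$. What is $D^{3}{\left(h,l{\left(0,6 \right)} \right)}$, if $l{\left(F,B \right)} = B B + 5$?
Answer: $85184$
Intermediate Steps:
$l{\left(F,B \right)} = 5 + B^{2}$ ($l{\left(F,B \right)} = B^{2} + 5 = 5 + B^{2}$)
$D{\left(T,b \right)} = 3 + b$ ($D{\left(T,b \right)} = \left(2 + 1\right) + b = 3 + b$)
$D^{3}{\left(h,l{\left(0,6 \right)} \right)} = \left(3 + \left(5 + 6^{2}\right)\right)^{3} = \left(3 + \left(5 + 36\right)\right)^{3} = \left(3 + 41\right)^{3} = 44^{3} = 85184$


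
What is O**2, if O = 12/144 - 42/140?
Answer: 169/3600 ≈ 0.046944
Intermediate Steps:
O = -13/60 (O = 12*(1/144) - 42*1/140 = 1/12 - 3/10 = -13/60 ≈ -0.21667)
O**2 = (-13/60)**2 = 169/3600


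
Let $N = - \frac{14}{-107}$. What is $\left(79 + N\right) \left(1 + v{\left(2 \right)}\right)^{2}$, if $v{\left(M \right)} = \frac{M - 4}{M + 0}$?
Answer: $0$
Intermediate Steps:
$v{\left(M \right)} = \frac{-4 + M}{M}$
$N = \frac{14}{107}$ ($N = \left(-14\right) \left(- \frac{1}{107}\right) = \frac{14}{107} \approx 0.13084$)
$\left(79 + N\right) \left(1 + v{\left(2 \right)}\right)^{2} = \left(79 + \frac{14}{107}\right) \left(1 + \frac{-4 + 2}{2}\right)^{2} = \frac{8467 \left(1 + \frac{1}{2} \left(-2\right)\right)^{2}}{107} = \frac{8467 \left(1 - 1\right)^{2}}{107} = \frac{8467 \cdot 0^{2}}{107} = \frac{8467}{107} \cdot 0 = 0$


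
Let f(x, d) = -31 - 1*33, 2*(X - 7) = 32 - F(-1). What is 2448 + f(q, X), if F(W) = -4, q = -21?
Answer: 2384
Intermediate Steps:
X = 25 (X = 7 + (32 - 1*(-4))/2 = 7 + (32 + 4)/2 = 7 + (½)*36 = 7 + 18 = 25)
f(x, d) = -64 (f(x, d) = -31 - 33 = -64)
2448 + f(q, X) = 2448 - 64 = 2384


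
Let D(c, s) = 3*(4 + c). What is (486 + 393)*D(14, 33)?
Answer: 47466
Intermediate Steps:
D(c, s) = 12 + 3*c
(486 + 393)*D(14, 33) = (486 + 393)*(12 + 3*14) = 879*(12 + 42) = 879*54 = 47466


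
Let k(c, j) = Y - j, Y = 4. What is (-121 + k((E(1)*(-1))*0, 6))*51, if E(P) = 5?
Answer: -6273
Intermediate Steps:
k(c, j) = 4 - j
(-121 + k((E(1)*(-1))*0, 6))*51 = (-121 + (4 - 1*6))*51 = (-121 + (4 - 6))*51 = (-121 - 2)*51 = -123*51 = -6273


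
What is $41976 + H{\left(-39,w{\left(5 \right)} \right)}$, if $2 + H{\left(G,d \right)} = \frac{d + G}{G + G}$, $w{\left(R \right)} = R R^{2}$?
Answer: $\frac{1636943}{39} \approx 41973.0$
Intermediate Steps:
$w{\left(R \right)} = R^{3}$
$H{\left(G,d \right)} = -2 + \frac{G + d}{2 G}$ ($H{\left(G,d \right)} = -2 + \frac{d + G}{G + G} = -2 + \frac{G + d}{2 G}$)
$41976 + H{\left(-39,w{\left(5 \right)} \right)} = 41976 + \frac{5^{3} - -117}{2 \left(-39\right)} = 41976 + \frac{1}{2} \left(- \frac{1}{39}\right) \left(125 + 117\right) = 41976 + \frac{1}{2} \left(- \frac{1}{39}\right) 242 = 41976 - \frac{121}{39} = \frac{1636943}{39}$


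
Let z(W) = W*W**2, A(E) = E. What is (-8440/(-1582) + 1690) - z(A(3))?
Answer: 1319653/791 ≈ 1668.3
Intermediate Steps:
z(W) = W**3
(-8440/(-1582) + 1690) - z(A(3)) = (-8440/(-1582) + 1690) - 1*3**3 = (-8440*(-1/1582) + 1690) - 1*27 = (4220/791 + 1690) - 27 = 1341010/791 - 27 = 1319653/791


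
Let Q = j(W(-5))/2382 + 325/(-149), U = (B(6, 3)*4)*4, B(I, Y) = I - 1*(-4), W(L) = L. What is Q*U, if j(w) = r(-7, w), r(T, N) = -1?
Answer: -61943920/177459 ≈ -349.06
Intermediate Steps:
B(I, Y) = 4 + I (B(I, Y) = I + 4 = 4 + I)
j(w) = -1
U = 160 (U = ((4 + 6)*4)*4 = (10*4)*4 = 40*4 = 160)
Q = -774299/354918 (Q = -1/2382 + 325/(-149) = -1*1/2382 + 325*(-1/149) = -1/2382 - 325/149 = -774299/354918 ≈ -2.1816)
Q*U = -774299/354918*160 = -61943920/177459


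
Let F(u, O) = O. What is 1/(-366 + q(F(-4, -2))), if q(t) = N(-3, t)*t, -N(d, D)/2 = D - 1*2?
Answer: -1/382 ≈ -0.0026178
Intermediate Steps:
N(d, D) = 4 - 2*D (N(d, D) = -2*(D - 1*2) = -2*(D - 2) = -2*(-2 + D) = 4 - 2*D)
q(t) = t*(4 - 2*t) (q(t) = (4 - 2*t)*t = t*(4 - 2*t))
1/(-366 + q(F(-4, -2))) = 1/(-366 + 2*(-2)*(2 - 1*(-2))) = 1/(-366 + 2*(-2)*(2 + 2)) = 1/(-366 + 2*(-2)*4) = 1/(-366 - 16) = 1/(-382) = -1/382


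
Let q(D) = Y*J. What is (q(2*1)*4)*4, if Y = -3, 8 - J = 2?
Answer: -288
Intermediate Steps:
J = 6 (J = 8 - 1*2 = 8 - 2 = 6)
q(D) = -18 (q(D) = -3*6 = -18)
(q(2*1)*4)*4 = -18*4*4 = -72*4 = -288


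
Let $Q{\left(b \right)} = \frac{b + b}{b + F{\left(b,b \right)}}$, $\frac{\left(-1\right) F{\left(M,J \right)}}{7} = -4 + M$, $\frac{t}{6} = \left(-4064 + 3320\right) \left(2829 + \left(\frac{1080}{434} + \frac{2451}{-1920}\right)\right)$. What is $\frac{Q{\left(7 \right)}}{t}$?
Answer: $\frac{280}{3537538479} \approx 7.9151 \cdot 10^{-8}$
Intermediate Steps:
$t = - \frac{3537538479}{280}$ ($t = 6 \left(-4064 + 3320\right) \left(2829 + \left(\frac{1080}{434} + \frac{2451}{-1920}\right)\right) = 6 \left(- 744 \left(2829 + \left(1080 \cdot \frac{1}{434} + 2451 \left(- \frac{1}{1920}\right)\right)\right)\right) = 6 \left(- 744 \left(2829 + \left(\frac{540}{217} - \frac{817}{640}\right)\right)\right) = 6 \left(- 744 \left(2829 + \frac{168311}{138880}\right)\right) = 6 \left(\left(-744\right) \frac{393059831}{138880}\right) = 6 \left(- \frac{1179179493}{560}\right) = - \frac{3537538479}{280} \approx -1.2634 \cdot 10^{7}$)
$F{\left(M,J \right)} = 28 - 7 M$ ($F{\left(M,J \right)} = - 7 \left(-4 + M\right) = 28 - 7 M$)
$Q{\left(b \right)} = \frac{2 b}{28 - 6 b}$ ($Q{\left(b \right)} = \frac{b + b}{b - \left(-28 + 7 b\right)} = \frac{2 b}{28 - 6 b}$)
$\frac{Q{\left(7 \right)}}{t} = \frac{\left(-1\right) 7 \frac{1}{-14 + 3 \cdot 7}}{- \frac{3537538479}{280}} = \left(-1\right) 7 \frac{1}{-14 + 21} \left(- \frac{280}{3537538479}\right) = \left(-1\right) 7 \cdot \frac{1}{7} \left(- \frac{280}{3537538479}\right) = \left(-1\right) \left(- \frac{280}{3537538479}\right) = \frac{280}{3537538479}$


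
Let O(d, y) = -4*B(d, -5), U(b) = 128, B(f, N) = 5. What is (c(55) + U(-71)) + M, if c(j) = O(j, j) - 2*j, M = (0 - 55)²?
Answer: 3023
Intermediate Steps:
O(d, y) = -20 (O(d, y) = -4*5 = -20)
M = 3025 (M = (-55)² = 3025)
c(j) = -20 - 2*j
(c(55) + U(-71)) + M = ((-20 - 2*55) + 128) + 3025 = ((-20 - 110) + 128) + 3025 = (-130 + 128) + 3025 = -2 + 3025 = 3023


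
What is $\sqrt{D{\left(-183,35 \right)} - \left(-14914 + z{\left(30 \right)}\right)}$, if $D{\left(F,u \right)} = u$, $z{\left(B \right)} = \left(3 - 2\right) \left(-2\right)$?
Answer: $\sqrt{14951} \approx 122.27$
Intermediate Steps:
$z{\left(B \right)} = -2$ ($z{\left(B \right)} = 1 \left(-2\right) = -2$)
$\sqrt{D{\left(-183,35 \right)} - \left(-14914 + z{\left(30 \right)}\right)} = \sqrt{35 + \left(14914 - -2\right)} = \sqrt{35 + \left(14914 + 2\right)} = \sqrt{35 + 14916} = \sqrt{14951}$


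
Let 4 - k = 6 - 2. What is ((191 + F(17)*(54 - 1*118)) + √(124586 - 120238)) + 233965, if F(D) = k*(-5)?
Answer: 234156 + 2*√1087 ≈ 2.3422e+5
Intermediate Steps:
k = 0 (k = 4 - (6 - 2) = 4 - 1*4 = 4 - 4 = 0)
F(D) = 0 (F(D) = 0*(-5) = 0)
((191 + F(17)*(54 - 1*118)) + √(124586 - 120238)) + 233965 = ((191 + 0*(54 - 1*118)) + √(124586 - 120238)) + 233965 = ((191 + 0*(54 - 118)) + √4348) + 233965 = ((191 + 0*(-64)) + 2*√1087) + 233965 = ((191 + 0) + 2*√1087) + 233965 = (191 + 2*√1087) + 233965 = 234156 + 2*√1087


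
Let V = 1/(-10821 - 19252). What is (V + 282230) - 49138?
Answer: 7009775715/30073 ≈ 2.3309e+5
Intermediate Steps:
V = -1/30073 (V = 1/(-30073) = -1/30073 ≈ -3.3252e-5)
(V + 282230) - 49138 = (-1/30073 + 282230) - 49138 = 8487502789/30073 - 49138 = 7009775715/30073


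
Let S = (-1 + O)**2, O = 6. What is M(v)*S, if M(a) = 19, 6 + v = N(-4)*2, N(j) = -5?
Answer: 475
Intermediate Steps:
v = -16 (v = -6 - 5*2 = -6 - 10 = -16)
S = 25 (S = (-1 + 6)**2 = 5**2 = 25)
M(v)*S = 19*25 = 475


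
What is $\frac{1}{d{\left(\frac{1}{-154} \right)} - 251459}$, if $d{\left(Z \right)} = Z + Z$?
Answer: $- \frac{77}{19362344} \approx -3.9768 \cdot 10^{-6}$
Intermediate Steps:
$d{\left(Z \right)} = 2 Z$
$\frac{1}{d{\left(\frac{1}{-154} \right)} - 251459} = \frac{1}{\frac{2}{-154} - 251459} = \frac{1}{2 \left(- \frac{1}{154}\right) - 251459} = \frac{1}{- \frac{1}{77} - 251459} = \frac{1}{- \frac{19362344}{77}} = - \frac{77}{19362344}$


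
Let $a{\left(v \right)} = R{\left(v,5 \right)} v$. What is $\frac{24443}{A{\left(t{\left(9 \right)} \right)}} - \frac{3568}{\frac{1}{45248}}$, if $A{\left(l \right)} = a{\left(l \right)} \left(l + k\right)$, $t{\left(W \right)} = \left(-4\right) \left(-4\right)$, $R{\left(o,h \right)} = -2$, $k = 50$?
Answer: $- \frac{340971577211}{2112} \approx -1.6144 \cdot 10^{8}$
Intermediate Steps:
$a{\left(v \right)} = - 2 v$
$t{\left(W \right)} = 16$
$A{\left(l \right)} = - 2 l \left(50 + l\right)$ ($A{\left(l \right)} = - 2 l \left(l + 50\right) = - 2 l \left(50 + l\right)$)
$\frac{24443}{A{\left(t{\left(9 \right)} \right)}} - \frac{3568}{\frac{1}{45248}} = \frac{24443}{\left(-2\right) 16 \left(50 + 16\right)} - \frac{3568}{\frac{1}{45248}} = \frac{24443}{\left(-2\right) 16 \cdot 66} - 3568 \frac{1}{\frac{1}{45248}} = \frac{24443}{-2112} - 161444864 = 24443 \left(- \frac{1}{2112}\right) - 161444864 = - \frac{24443}{2112} - 161444864 = - \frac{340971577211}{2112}$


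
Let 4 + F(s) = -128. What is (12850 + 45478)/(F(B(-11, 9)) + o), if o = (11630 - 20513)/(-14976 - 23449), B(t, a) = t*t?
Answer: -2241253400/5063217 ≈ -442.65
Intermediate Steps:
B(t, a) = t²
F(s) = -132 (F(s) = -4 - 128 = -132)
o = 8883/38425 (o = -8883/(-38425) = -8883*(-1/38425) = 8883/38425 ≈ 0.23118)
(12850 + 45478)/(F(B(-11, 9)) + o) = (12850 + 45478)/(-132 + 8883/38425) = 58328/(-5063217/38425) = 58328*(-38425/5063217) = -2241253400/5063217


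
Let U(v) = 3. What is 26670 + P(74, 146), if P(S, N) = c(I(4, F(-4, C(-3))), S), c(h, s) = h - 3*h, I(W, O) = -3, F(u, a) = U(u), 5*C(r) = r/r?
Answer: 26676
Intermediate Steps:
C(r) = 1/5 (C(r) = (r/r)/5 = (1/5)*1 = 1/5)
F(u, a) = 3
c(h, s) = -2*h
P(S, N) = 6 (P(S, N) = -2*(-3) = 6)
26670 + P(74, 146) = 26670 + 6 = 26676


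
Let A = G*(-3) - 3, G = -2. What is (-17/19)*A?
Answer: -51/19 ≈ -2.6842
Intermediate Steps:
A = 3 (A = -2*(-3) - 3 = 6 - 3 = 3)
(-17/19)*A = -17/19*3 = -51/19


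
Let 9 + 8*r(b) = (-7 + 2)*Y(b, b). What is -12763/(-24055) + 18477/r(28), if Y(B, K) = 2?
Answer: -3555471383/457045 ≈ -7779.3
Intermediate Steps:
r(b) = -19/8 (r(b) = -9/8 + ((-7 + 2)*2)/8 = -9/8 + (-5*2)/8 = -9/8 + (⅛)*(-10) = -9/8 - 5/4 = -19/8)
-12763/(-24055) + 18477/r(28) = -12763/(-24055) + 18477/(-19/8) = -12763*(-1/24055) + 18477*(-8/19) = 12763/24055 - 147816/19 = -3555471383/457045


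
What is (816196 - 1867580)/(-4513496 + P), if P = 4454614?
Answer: 525692/29441 ≈ 17.856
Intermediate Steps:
(816196 - 1867580)/(-4513496 + P) = (816196 - 1867580)/(-4513496 + 4454614) = -1051384/(-58882) = -1051384*(-1/58882) = 525692/29441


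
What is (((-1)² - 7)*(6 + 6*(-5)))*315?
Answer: 45360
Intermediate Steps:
(((-1)² - 7)*(6 + 6*(-5)))*315 = ((1 - 7)*(6 - 30))*315 = -6*(-24)*315 = 144*315 = 45360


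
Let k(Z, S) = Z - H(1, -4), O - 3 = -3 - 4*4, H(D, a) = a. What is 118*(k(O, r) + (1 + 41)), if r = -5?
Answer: 3540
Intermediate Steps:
O = -16 (O = 3 + (-3 - 4*4) = 3 + (-3 - 16) = 3 - 19 = -16)
k(Z, S) = 4 + Z (k(Z, S) = Z - 1*(-4) = Z + 4 = 4 + Z)
118*(k(O, r) + (1 + 41)) = 118*((4 - 16) + (1 + 41)) = 118*(-12 + 42) = 118*30 = 3540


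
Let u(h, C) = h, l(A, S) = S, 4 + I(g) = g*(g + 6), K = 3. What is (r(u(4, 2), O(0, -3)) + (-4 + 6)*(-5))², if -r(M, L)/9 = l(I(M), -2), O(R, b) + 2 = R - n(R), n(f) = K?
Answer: 64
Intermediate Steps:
I(g) = -4 + g*(6 + g) (I(g) = -4 + g*(g + 6) = -4 + g*(6 + g))
n(f) = 3
O(R, b) = -5 + R (O(R, b) = -2 + (R - 1*3) = -2 + (R - 3) = -2 + (-3 + R) = -5 + R)
r(M, L) = 18 (r(M, L) = -9*(-2) = 18)
(r(u(4, 2), O(0, -3)) + (-4 + 6)*(-5))² = (18 + (-4 + 6)*(-5))² = (18 + 2*(-5))² = (18 - 10)² = 8² = 64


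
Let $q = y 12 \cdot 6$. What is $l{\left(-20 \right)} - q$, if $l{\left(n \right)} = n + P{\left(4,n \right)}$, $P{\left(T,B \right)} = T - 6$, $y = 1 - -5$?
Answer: $-454$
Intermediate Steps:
$y = 6$ ($y = 1 + 5 = 6$)
$P{\left(T,B \right)} = -6 + T$ ($P{\left(T,B \right)} = T - 6 = -6 + T$)
$l{\left(n \right)} = -2 + n$ ($l{\left(n \right)} = n + \left(-6 + 4\right) = n - 2 = -2 + n$)
$q = 432$ ($q = 6 \cdot 12 \cdot 6 = 72 \cdot 6 = 432$)
$l{\left(-20 \right)} - q = \left(-2 - 20\right) - 432 = -22 - 432 = -454$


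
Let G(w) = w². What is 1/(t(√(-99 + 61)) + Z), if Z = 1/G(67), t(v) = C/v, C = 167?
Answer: 170582/561994613607 + 3365237207*I*√38/561994613607 ≈ 3.0353e-7 + 0.036913*I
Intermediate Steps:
t(v) = 167/v
Z = 1/4489 (Z = 1/(67²) = 1/4489 ≈ 0.00022277)
1/(t(√(-99 + 61)) + Z) = 1/(167/(√(-99 + 61)) + 1/4489) = 1/(167/(√(-38)) + 1/4489) = 1/(167/((I*√38)) + 1/4489) = 1/(167*(-I*√38/38) + 1/4489) = 1/(-167*I*√38/38 + 1/4489) = 1/(1/4489 - 167*I*√38/38)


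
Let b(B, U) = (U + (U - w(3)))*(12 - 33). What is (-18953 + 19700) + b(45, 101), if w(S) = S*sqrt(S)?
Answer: -3495 + 63*sqrt(3) ≈ -3385.9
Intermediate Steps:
w(S) = S**(3/2)
b(B, U) = -42*U + 63*sqrt(3) (b(B, U) = (U + (U - 3**(3/2)))*(12 - 33) = (U + (U - 3*sqrt(3)))*(-21) = (-3*sqrt(3) + 2*U)*(-21) = -42*U + 63*sqrt(3))
(-18953 + 19700) + b(45, 101) = (-18953 + 19700) + (-42*101 + 63*sqrt(3)) = 747 + (-4242 + 63*sqrt(3)) = -3495 + 63*sqrt(3)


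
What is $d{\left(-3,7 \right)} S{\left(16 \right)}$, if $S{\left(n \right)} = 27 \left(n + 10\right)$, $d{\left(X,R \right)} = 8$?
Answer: $5616$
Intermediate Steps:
$S{\left(n \right)} = 270 + 27 n$ ($S{\left(n \right)} = 27 \left(10 + n\right) = 270 + 27 n$)
$d{\left(-3,7 \right)} S{\left(16 \right)} = 8 \left(270 + 27 \cdot 16\right) = 8 \left(270 + 432\right) = 8 \cdot 702 = 5616$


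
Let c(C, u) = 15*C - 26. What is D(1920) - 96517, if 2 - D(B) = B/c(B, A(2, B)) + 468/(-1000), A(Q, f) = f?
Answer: -347138882971/3596750 ≈ -96515.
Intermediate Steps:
c(C, u) = -26 + 15*C
D(B) = 617/250 - B/(-26 + 15*B) (D(B) = 2 - (B/(-26 + 15*B) + 468/(-1000)) = 2 - (B/(-26 + 15*B) + 468*(-1/1000)) = 2 - (B/(-26 + 15*B) - 117/250) = 2 - (-117/250 + B/(-26 + 15*B)) = 2 + (117/250 - B/(-26 + 15*B)) = 617/250 - B/(-26 + 15*B))
D(1920) - 96517 = (-16042 + 9005*1920)/(250*(-26 + 15*1920)) - 96517 = (-16042 + 17289600)/(250*(-26 + 28800)) - 96517 = (1/250)*17273558/28774 - 96517 = (1/250)*(1/28774)*17273558 - 96517 = 8636779/3596750 - 96517 = -347138882971/3596750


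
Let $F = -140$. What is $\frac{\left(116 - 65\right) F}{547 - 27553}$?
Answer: $\frac{170}{643} \approx 0.26439$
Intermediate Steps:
$\frac{\left(116 - 65\right) F}{547 - 27553} = \frac{\left(116 - 65\right) \left(-140\right)}{547 - 27553} = \frac{51 \left(-140\right)}{-27006} = \left(-7140\right) \left(- \frac{1}{27006}\right) = \frac{170}{643}$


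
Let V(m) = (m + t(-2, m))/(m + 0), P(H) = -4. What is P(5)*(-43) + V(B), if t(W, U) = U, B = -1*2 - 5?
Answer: 174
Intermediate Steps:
B = -7 (B = -2 - 5 = -7)
V(m) = 2 (V(m) = (m + m)/(m + 0) = (2*m)/m = 2)
P(5)*(-43) + V(B) = -4*(-43) + 2 = 172 + 2 = 174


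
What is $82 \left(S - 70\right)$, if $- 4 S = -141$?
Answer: $- \frac{5699}{2} \approx -2849.5$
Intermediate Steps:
$S = \frac{141}{4}$ ($S = \left(- \frac{1}{4}\right) \left(-141\right) = \frac{141}{4} \approx 35.25$)
$82 \left(S - 70\right) = 82 \left(\frac{141}{4} - 70\right) = 82 \left(- \frac{139}{4}\right) = - \frac{5699}{2}$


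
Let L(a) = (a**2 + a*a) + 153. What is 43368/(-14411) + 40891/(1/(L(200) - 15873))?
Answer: 37878931276912/14411 ≈ 2.6285e+9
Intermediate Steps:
L(a) = 153 + 2*a**2 (L(a) = (a**2 + a**2) + 153 = 2*a**2 + 153 = 153 + 2*a**2)
43368/(-14411) + 40891/(1/(L(200) - 15873)) = 43368/(-14411) + 40891/(1/((153 + 2*200**2) - 15873)) = 43368*(-1/14411) + 40891/(1/((153 + 2*40000) - 15873)) = -43368/14411 + 40891/(1/((153 + 80000) - 15873)) = -43368/14411 + 40891/(1/(80153 - 15873)) = -43368/14411 + 40891/(1/64280) = -43368/14411 + 40891*64280 = -43368/14411 + 2628473480 = 37878931276912/14411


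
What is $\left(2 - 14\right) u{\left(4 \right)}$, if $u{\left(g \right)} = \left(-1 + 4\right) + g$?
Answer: $-84$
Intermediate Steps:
$u{\left(g \right)} = 3 + g$
$\left(2 - 14\right) u{\left(4 \right)} = \left(2 - 14\right) \left(3 + 4\right) = \left(-12\right) 7 = -84$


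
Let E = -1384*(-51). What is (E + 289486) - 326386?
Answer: 33684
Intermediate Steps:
E = 70584
(E + 289486) - 326386 = (70584 + 289486) - 326386 = 360070 - 326386 = 33684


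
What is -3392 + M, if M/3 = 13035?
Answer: 35713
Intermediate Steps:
M = 39105 (M = 3*13035 = 39105)
-3392 + M = -3392 + 39105 = 35713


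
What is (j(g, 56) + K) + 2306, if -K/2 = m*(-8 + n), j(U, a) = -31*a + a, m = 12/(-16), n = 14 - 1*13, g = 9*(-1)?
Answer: 1231/2 ≈ 615.50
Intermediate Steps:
g = -9
n = 1 (n = 14 - 13 = 1)
m = -¾ (m = 12*(-1/16) = -¾ ≈ -0.75000)
j(U, a) = -30*a
K = -21/2 (K = -(-3)*(-8 + 1)/2 = -(-3)*(-7)/2 = -2*21/4 = -21/2 ≈ -10.500)
(j(g, 56) + K) + 2306 = (-30*56 - 21/2) + 2306 = (-1680 - 21/2) + 2306 = -3381/2 + 2306 = 1231/2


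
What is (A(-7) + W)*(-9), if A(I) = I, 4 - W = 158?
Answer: 1449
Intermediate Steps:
W = -154 (W = 4 - 1*158 = 4 - 158 = -154)
(A(-7) + W)*(-9) = (-7 - 154)*(-9) = -161*(-9) = 1449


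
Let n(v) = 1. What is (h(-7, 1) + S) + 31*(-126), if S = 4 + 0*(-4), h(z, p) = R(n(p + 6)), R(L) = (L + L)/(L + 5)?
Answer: -11705/3 ≈ -3901.7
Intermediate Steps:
R(L) = 2*L/(5 + L) (R(L) = (2*L)/(5 + L) = 2*L/(5 + L))
h(z, p) = ⅓ (h(z, p) = 2*1/(5 + 1) = 2*1/6 = 2*1*(⅙) = ⅓)
S = 4 (S = 4 + 0 = 4)
(h(-7, 1) + S) + 31*(-126) = (⅓ + 4) + 31*(-126) = 13/3 - 3906 = -11705/3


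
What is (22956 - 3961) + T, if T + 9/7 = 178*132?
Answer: 297428/7 ≈ 42490.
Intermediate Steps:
T = 164463/7 (T = -9/7 + 178*132 = -9/7 + 23496 = 164463/7 ≈ 23495.)
(22956 - 3961) + T = (22956 - 3961) + 164463/7 = 18995 + 164463/7 = 297428/7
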